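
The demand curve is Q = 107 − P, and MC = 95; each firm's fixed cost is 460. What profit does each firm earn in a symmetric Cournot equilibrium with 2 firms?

π_i = −444

Inverting demand: P = 107 − Q.
Cournot with 2 identical firms: the symmetric best-response condition is 107 − 3q = 95. Each firm produces q = 4, total output Q = 8, price P = 99.
Each firm's profit = (99 − 95)·4 − 460 = −444.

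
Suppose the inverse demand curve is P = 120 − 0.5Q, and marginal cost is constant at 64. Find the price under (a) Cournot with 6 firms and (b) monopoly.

Cournot: P = 72; Monopoly: P = 92

Cournot with 6 identical firms: the symmetric best-response condition is 120 − 3.5q = 64. Each firm produces q = 16, total output Q = 96, price P = 72.
A monopolist chooses Q where MR = MC. MR = 120 − Q; setting this equal to 64 gives Q = 56 and P = 92.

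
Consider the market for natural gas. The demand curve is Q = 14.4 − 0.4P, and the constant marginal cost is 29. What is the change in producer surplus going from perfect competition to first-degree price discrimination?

Producer surplus rises by 9.8

Inverting demand: P = 36 − 2.5Q.
Perfect competition: P = MC = 29, so 36 − 2.5Q = 29 and Q = 2.8.
PS = (29 − 29)·2.8 = 0.
With perfect price discrimination, output is the efficient level Q = 2.8 (where demand meets MC), but every buyer pays their willingness to pay: CS = 0 and PS = total surplus.
PS = ½·(36 − 29)·2.8 = 9.8.
Change in producer surplus: 9.8 − 0 = 9.8.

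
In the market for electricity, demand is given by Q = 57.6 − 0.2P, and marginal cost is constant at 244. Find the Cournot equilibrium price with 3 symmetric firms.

P = 255

Inverting demand: P = 288 − 5Q.
In a 3-firm Cournot equilibrium, symmetry and the first-order condition give q = (288 − 244)/(20) = 2.2. So Q = 6.6 and P = 255.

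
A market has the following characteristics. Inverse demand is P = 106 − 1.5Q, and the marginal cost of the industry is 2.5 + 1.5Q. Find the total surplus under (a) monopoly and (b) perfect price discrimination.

Monopoly: TS = 1587; Perfect PD: TS = 1785.375

The monopolist equates marginal revenue to marginal cost: 106 − 3Q = 2.5 + 1.5Q, so Q = 23. From demand, P = 71.5.
CS = ½·(106 − 71.5)·23 = 396.75; PS = (71.5·23 − 2.5·23 − ½·1.5·23²) = 1190.25; TS = 1587.
With perfect price discrimination, output is the efficient level Q = 34.5 (where demand meets MC), but every buyer pays their willingness to pay: CS = 0 and PS = total surplus.
TS = 1785.375 (equal to competitive TS).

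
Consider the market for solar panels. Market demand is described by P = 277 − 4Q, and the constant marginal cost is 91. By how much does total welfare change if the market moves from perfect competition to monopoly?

Total welfare falls by 1081.125

Perfect competition: P = MC = 91, so 277 − 4Q = 91 and Q = 46.5.
CS = ½·(277 − 91)·46.5 = 4324.5; PS = (91 − 91)·46.5 = 0; TS = 4324.5.
Monopoly sets MR = MC: 277 − 8Q = 91 ⇒ Q = 23.25, P = 277 − 4·23.25 = 184.
CS = ½·(277 − 184)·23.25 = 1081.125; PS = (184 − 91)·23.25 = 2162.25; TS = 3243.375.
Change in total welfare: 3243.375 − 4324.5 = −1081.125.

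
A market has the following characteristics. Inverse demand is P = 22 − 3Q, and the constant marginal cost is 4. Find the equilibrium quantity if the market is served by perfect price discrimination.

Q = 6

With perfect price discrimination, output is the efficient level Q = 6 (where demand meets MC), but every buyer pays their willingness to pay: CS = 0 and PS = total surplus.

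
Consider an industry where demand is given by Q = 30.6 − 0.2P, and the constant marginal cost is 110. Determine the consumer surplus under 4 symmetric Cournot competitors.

CS = 118.336

Inverting demand: P = 153 − 5Q.
With 4 symmetric Cournot firms, each firm's FOC gives 153 − 25q = 110, so q = 1.72, Q = 4·1.72 = 6.88, and P = 118.6.
CS = ½·(153 − 118.6)·6.88 = 118.336.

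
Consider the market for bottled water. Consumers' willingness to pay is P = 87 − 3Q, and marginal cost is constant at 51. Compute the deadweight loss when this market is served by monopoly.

DWL = 54

Perfect competition: P = MC = 51, so 87 − 3Q = 51 and Q = 12.
The monopolist equates marginal revenue to marginal cost: 87 − 6Q = 51, so Q = 6. From demand, P = 69.
DWL is the triangle between Q = 6 and Q = 12: ½·(12 − 6)·(69 − 51) = 54.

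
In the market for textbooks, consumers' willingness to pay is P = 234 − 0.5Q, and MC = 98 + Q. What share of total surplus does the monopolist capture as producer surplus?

PS/TS = 0.8

The monopolist equates marginal revenue to marginal cost: 234 − Q = 98 + Q, so Q = 68. From demand, P = 200.
CS = ½·(234 − 200)·68 = 1156.
PS = P·Q − VC(Q) = 200·68 − (98·68 + ½·1·68²) = 4624.
Share captured = PS/TS = 4624/5780 = 0.8.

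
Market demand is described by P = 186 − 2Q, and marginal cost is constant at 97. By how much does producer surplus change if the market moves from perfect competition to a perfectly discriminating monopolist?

Producer surplus rises by 1980.25

Under competition P = MC = 97, so Q = (186 − 97)/2 = 44.5.
PS = (97 − 97)·44.5 = 0.
Under first-degree price discrimination the firm charges each unit its demand price and produces up to where P = MC, i.e. Q = 44.5. Consumer surplus is zero; producer surplus equals total surplus.
PS = ½·(186 − 97)·44.5 = 1980.25.
Change in producer surplus: 1980.25 − 0 = 1980.25.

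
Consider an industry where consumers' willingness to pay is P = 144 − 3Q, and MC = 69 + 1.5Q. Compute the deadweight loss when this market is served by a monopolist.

Under competition P = MC: 144 − 3Q = 69 + 1.5Q ⇒ Q = 50/3, P = 94.
Monopoly sets MR = MC: 144 − 6Q = 69 + 1.5Q ⇒ Q = 10, P = 144 − 3·10 = 114.
CS = ½·(144 − 94)·50/3 = 1250/3; PS = (94·50/3 − 69·50/3 − ½·1.5·(50/3)²) = 625/3; TS = 625.
CS = ½·(144 − 114)·10 = 150; PS = (114·10 − 69·10 − ½·1.5·10²) = 375; TS = 525.
DWL = 625 − 525 = 100.

DWL = 100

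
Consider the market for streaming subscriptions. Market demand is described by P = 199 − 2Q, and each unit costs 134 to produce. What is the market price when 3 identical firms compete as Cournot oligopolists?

P = 150.25

In a 3-firm Cournot equilibrium, symmetry and the first-order condition give q = (199 − 134)/(8) = 8.125. So Q = 24.375 and P = 150.25.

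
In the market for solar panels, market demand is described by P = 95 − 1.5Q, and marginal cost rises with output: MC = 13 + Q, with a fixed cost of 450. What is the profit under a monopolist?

Profit = 390.5

The monopolist equates marginal revenue to marginal cost: 95 − 3Q = 13 + Q, so Q = 20.5. From demand, P = 64.25.
Profit = 64.25·20.5 − (13·20.5 + ½·1·20.5²) − 450 = 390.5.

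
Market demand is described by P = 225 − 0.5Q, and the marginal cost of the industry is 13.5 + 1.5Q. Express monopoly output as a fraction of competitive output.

The monopolist equates marginal revenue to marginal cost: 225 − Q = 13.5 + 1.5Q, so Q = 84.6. From demand, P = 182.7.
Competitive equilibrium sets price equal to marginal cost: 225 − 0.5Q = 13.5 + 1.5Q, so Q = 105.75 and P = 172.125.
Ratio Q_m/Q_c = 84.6/105.75 = 0.8.

Q_m/Q_c = 0.8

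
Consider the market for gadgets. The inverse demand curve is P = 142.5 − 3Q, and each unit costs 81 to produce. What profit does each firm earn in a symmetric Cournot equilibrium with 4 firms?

With 4 symmetric Cournot firms, each firm's FOC gives 142.5 − 15q = 81, so q = 4.1, Q = 4·4.1 = 16.4, and P = 93.3.
Each firm's profit = (93.3 − 81)·4.1 = 50.43.

π_i = 50.43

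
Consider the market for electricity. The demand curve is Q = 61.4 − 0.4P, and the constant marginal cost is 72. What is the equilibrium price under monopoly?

P = 112.75

Inverting demand: P = 153.5 − 2.5Q.
Monopoly sets MR = MC: 153.5 − 5Q = 72 ⇒ Q = 16.3, P = 153.5 − 2.5·16.3 = 112.75.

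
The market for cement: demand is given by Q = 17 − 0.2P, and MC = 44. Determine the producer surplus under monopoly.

PS = 84.05

Inverting demand: P = 85 − 5Q.
Monopoly sets MR = MC: 85 − 10Q = 44 ⇒ Q = 4.1, P = 85 − 5·4.1 = 64.5.
PS = (64.5 − 44)·4.1 = 84.05.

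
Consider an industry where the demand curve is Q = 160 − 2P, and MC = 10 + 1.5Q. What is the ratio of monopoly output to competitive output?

Q_m/Q_c = 0.8

Inverting demand: P = 80 − 0.5Q.
Monopoly sets MR = MC: 80 − Q = 10 + 1.5Q ⇒ Q = 28, P = 80 − 0.5·28 = 66.
Under competition P = MC: 80 − 0.5Q = 10 + 1.5Q ⇒ Q = 35, P = 62.5.
Ratio Q_m/Q_c = 28/35 = 0.8.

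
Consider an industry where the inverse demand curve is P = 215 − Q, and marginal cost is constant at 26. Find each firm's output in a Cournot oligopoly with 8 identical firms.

q_i = 21

With 8 symmetric Cournot firms, each firm's FOC gives 215 − 9q = 26, so q = 21, Q = 8·21 = 168, and P = 47.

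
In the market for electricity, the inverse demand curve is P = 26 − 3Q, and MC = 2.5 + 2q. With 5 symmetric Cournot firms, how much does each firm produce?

Cournot with 5 identical firms: the symmetric best-response condition is 26 − 18q = 2.5 + 2q. Each firm produces q = 1.175, total output Q = 5.875, price P = 8.375.

q_i = 1.175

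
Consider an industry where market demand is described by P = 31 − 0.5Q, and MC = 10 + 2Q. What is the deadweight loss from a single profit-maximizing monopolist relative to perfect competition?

DWL = 2.45

Competitive equilibrium sets price equal to marginal cost: 31 − 0.5Q = 10 + 2Q, so Q = 8.4 and P = 26.8.
A monopolist chooses Q where MR = MC. MR = 31 − Q; setting this equal to 10 + 2Q gives Q = 7 and P = 27.5.
CS = ½·(31 − 26.8)·8.4 = 17.64; PS = (26.8·8.4 − 10·8.4 − ½·2·8.4²) = 70.56; TS = 88.2.
CS = ½·(31 − 27.5)·7 = 12.25; PS = (27.5·7 − 10·7 − ½·2·7²) = 73.5; TS = 85.75.
DWL = 88.2 − 85.75 = 2.45.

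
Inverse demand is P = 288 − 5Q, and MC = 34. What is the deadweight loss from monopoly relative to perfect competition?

Competitive firms price at marginal cost: P = 34, giving Q = 50.8.
A monopolist chooses Q where MR = MC. MR = 288 − 10Q; setting this equal to 34 gives Q = 25.4 and P = 161.
DWL is the triangle between Q = 25.4 and Q = 50.8: ½·(50.8 − 25.4)·(161 − 34) = 1612.9.

DWL = 1612.9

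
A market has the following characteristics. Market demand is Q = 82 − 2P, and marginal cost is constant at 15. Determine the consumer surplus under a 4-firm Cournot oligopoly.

Inverting demand: P = 41 − 0.5Q.
In a 4-firm Cournot equilibrium, symmetry and the first-order condition give q = (41 − 15)/(2.5) = 10.4. So Q = 41.6 and P = 20.2.
CS = ½·(41 − 20.2)·41.6 = 432.64.

CS = 432.64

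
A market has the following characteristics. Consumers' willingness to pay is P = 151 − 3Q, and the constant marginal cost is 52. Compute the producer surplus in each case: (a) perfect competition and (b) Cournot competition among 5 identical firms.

Competition: PS = 0; Cournot: PS = 453.75

Under competition P = MC = 52, so Q = (151 − 52)/3 = 33.
PS = (52 − 52)·33 = 0.
In a 5-firm Cournot equilibrium, symmetry and the first-order condition give q = (151 − 52)/(18) = 5.5. So Q = 27.5 and P = 68.5.
PS = (68.5 − 52)·27.5 = 453.75.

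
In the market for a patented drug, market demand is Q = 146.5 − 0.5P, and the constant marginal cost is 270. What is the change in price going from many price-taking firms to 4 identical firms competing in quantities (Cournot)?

Price rises by 4.6

Inverting demand: P = 293 − 2Q.
Under competition P = MC = 270, so Q = (293 − 270)/2 = 11.5.
Cournot with 4 identical firms: the symmetric best-response condition is 293 − 10q = 270. Each firm produces q = 2.3, total output Q = 9.2, price P = 274.6.
Change in price: 274.6 − 270 = 4.6.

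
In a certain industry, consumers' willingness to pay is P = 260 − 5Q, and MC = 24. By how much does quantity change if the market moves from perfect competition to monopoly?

Perfect competition: P = MC = 24, so 260 − 5Q = 24 and Q = 47.2.
The monopolist equates marginal revenue to marginal cost: 260 − 10Q = 24, so Q = 23.6. From demand, P = 142.
Change in quantity: 23.6 − 47.2 = −23.6.

Quantity falls by 23.6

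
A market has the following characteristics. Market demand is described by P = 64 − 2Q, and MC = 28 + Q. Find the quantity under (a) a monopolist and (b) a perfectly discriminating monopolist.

A monopolist chooses Q where MR = MC. MR = 64 − 4Q; setting this equal to 28 + Q gives Q = 7.2 and P = 49.6.
With perfect price discrimination, output is the efficient level Q = 12 (where demand meets MC), but every buyer pays their willingness to pay: CS = 0 and PS = total surplus.

Monopoly: Q = 7.2; Perfect PD: Q = 12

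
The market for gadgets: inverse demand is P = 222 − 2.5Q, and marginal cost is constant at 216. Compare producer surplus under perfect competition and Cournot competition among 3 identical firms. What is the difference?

PS rises by 2.7

Perfect competition: P = MC = 216, so 222 − 2.5Q = 216 and Q = 2.4.
PS = (216 − 216)·2.4 = 0.
With 3 symmetric Cournot firms, each firm's FOC gives 222 − 10q = 216, so q = 0.6, Q = 3·0.6 = 1.8, and P = 217.5.
PS = (217.5 − 216)·1.8 = 2.7.
Change in producer surplus: 2.7 − 0 = 2.7.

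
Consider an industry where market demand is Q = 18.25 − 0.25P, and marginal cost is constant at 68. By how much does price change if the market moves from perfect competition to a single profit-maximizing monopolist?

P rises by 2.5

Inverting demand: P = 73 − 4Q.
Under competition P = MC = 68, so Q = (73 − 68)/4 = 1.25.
The monopolist equates marginal revenue to marginal cost: 73 − 8Q = 68, so Q = 0.625. From demand, P = 70.5.
Change in price: 70.5 − 68 = 2.5.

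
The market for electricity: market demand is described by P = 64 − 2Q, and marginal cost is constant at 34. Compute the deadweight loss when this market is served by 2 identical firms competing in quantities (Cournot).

DWL = 25

Perfect competition: P = MC = 34, so 64 − 2Q = 34 and Q = 15.
In a 2-firm Cournot equilibrium, symmetry and the first-order condition give q = (64 − 34)/(6) = 5. So Q = 10 and P = 44.
DWL is the triangle between Q = 10 and Q = 15: ½·(15 − 10)·(44 − 34) = 25.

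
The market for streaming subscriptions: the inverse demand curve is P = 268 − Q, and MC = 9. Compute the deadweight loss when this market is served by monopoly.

DWL = 8385.125

Under competition P = MC = 9, so Q = (268 − 9)/1 = 259.
Monopoly sets MR = MC: 268 − 2Q = 9 ⇒ Q = 129.5, P = 268 − 129.5 = 138.5.
DWL is the triangle between Q = 129.5 and Q = 259: ½·(259 − 129.5)·(138.5 − 9) = 8385.125.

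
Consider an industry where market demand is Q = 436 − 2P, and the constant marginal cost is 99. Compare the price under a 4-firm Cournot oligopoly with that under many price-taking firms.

Cournot: P = 122.8; Competition: P = 99

Inverting demand: P = 218 − 0.5Q.
Cournot with 4 identical firms: the symmetric best-response condition is 218 − 2.5q = 99. Each firm produces q = 47.6, total output Q = 190.4, price P = 122.8.
Under competition P = MC = 99, so Q = (218 − 99)/0.5 = 238.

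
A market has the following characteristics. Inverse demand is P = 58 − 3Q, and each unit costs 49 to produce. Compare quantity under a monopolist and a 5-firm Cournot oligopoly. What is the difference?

A monopolist chooses Q where MR = MC. MR = 58 − 6Q; setting this equal to 49 gives Q = 1.5 and P = 53.5.
Cournot with 5 identical firms: the symmetric best-response condition is 58 − 18q = 49. Each firm produces q = 0.5, total output Q = 2.5, price P = 50.5.
Change in quantity: 2.5 − 1.5 = 1.

Q rises by 1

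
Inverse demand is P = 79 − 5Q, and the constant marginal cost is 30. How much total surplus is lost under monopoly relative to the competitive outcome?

Perfect competition: P = MC = 30, so 79 − 5Q = 30 and Q = 9.8.
A monopolist chooses Q where MR = MC. MR = 79 − 10Q; setting this equal to 30 gives Q = 4.9 and P = 54.5.
DWL is the triangle between Q = 4.9 and Q = 9.8: ½·(9.8 − 4.9)·(54.5 − 30) = 60.025.

DWL = 60.025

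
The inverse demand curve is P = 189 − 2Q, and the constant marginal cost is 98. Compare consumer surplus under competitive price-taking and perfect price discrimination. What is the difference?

CS falls by 2070.25

Perfect competition: P = MC = 98, so 189 − 2Q = 98 and Q = 45.5.
CS = ½·(189 − 98)·45.5 = 2070.25.
A perfectly discriminating monopolist sells every unit with P(Q) ≥ MC(Q), so output equals the competitive quantity Q = 45.5. Each buyer pays their reservation price, so CS = 0 and the firm captures all surplus.
CS = 0.
Change in consumer surplus: 0 − 2070.25 = −2070.25.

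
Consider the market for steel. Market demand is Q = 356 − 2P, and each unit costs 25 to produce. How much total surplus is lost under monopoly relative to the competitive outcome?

DWL = 5852.25

Inverting demand: P = 178 − 0.5Q.
Perfect competition: P = MC = 25, so 178 − 0.5Q = 25 and Q = 306.
A monopolist chooses Q where MR = MC. MR = 178 − Q; setting this equal to 25 gives Q = 153 and P = 101.5.
DWL is the triangle between Q = 153 and Q = 306: ½·(306 − 153)·(101.5 − 25) = 5852.25.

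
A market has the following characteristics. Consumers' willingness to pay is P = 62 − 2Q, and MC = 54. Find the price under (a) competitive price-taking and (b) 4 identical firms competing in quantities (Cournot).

Perfect competition: P = MC = 54, so 62 − 2Q = 54 and Q = 4.
In a 4-firm Cournot equilibrium, symmetry and the first-order condition give q = (62 − 54)/(10) = 0.8. So Q = 3.2 and P = 55.6.

Competition: P = 54; Cournot: P = 55.6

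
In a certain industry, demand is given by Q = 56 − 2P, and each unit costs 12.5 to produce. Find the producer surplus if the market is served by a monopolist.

PS = 120.125

Inverting demand: P = 28 − 0.5Q.
The monopolist equates marginal revenue to marginal cost: 28 − Q = 12.5, so Q = 15.5. From demand, P = 20.25.
PS = (20.25 − 12.5)·15.5 = 120.125.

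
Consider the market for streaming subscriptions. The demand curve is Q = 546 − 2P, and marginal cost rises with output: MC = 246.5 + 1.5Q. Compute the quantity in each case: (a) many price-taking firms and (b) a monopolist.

Competition: Q = 13.25; Monopoly: Q = 10.6

Inverting demand: P = 273 − 0.5Q.
Under competition P = MC: 273 − 0.5Q = 246.5 + 1.5Q ⇒ Q = 13.25, P = 266.375.
A monopolist chooses Q where MR = MC. MR = 273 − Q; setting this equal to 246.5 + 1.5Q gives Q = 10.6 and P = 267.7.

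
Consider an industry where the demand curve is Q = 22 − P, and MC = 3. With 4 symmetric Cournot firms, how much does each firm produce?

Inverting demand: P = 22 − Q.
In a 4-firm Cournot equilibrium, symmetry and the first-order condition give q = (22 − 3)/(5) = 3.8. So Q = 15.2 and P = 6.8.

q_i = 3.8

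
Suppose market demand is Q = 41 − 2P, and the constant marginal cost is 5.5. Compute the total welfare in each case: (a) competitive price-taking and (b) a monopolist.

Inverting demand: P = 20.5 − 0.5Q.
Perfect competition: P = MC = 5.5, so 20.5 − 0.5Q = 5.5 and Q = 30.
CS = ½·(20.5 − 5.5)·30 = 225; PS = (5.5 − 5.5)·30 = 0; TS = 225.
The monopolist equates marginal revenue to marginal cost: 20.5 − Q = 5.5, so Q = 15. From demand, P = 13.
CS = ½·(20.5 − 13)·15 = 56.25; PS = (13 − 5.5)·15 = 112.5; TS = 168.75.

Competition: TS = 225; Monopoly: TS = 168.75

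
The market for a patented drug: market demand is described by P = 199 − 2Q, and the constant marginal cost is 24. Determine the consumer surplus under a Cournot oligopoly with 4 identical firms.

CS = 4900

With 4 symmetric Cournot firms, each firm's FOC gives 199 − 10q = 24, so q = 17.5, Q = 4·17.5 = 70, and P = 59.
CS = ½·(199 − 59)·70 = 4900.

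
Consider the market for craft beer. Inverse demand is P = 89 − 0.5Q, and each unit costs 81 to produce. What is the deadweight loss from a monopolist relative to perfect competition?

Perfect competition: P = MC = 81, so 89 − 0.5Q = 81 and Q = 16.
A monopolist chooses Q where MR = MC. MR = 89 − Q; setting this equal to 81 gives Q = 8 and P = 85.
DWL is the triangle between Q = 8 and Q = 16: ½·(16 − 8)·(85 − 81) = 16.

DWL = 16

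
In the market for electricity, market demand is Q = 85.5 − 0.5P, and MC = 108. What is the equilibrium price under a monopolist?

P = 139.5

Inverting demand: P = 171 − 2Q.
A monopolist chooses Q where MR = MC. MR = 171 − 4Q; setting this equal to 108 gives Q = 15.75 and P = 139.5.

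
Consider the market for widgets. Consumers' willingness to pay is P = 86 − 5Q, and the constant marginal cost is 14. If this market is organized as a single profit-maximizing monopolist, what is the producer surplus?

A monopolist chooses Q where MR = MC. MR = 86 − 10Q; setting this equal to 14 gives Q = 7.2 and P = 50.
PS = (50 − 14)·7.2 = 259.2.

PS = 259.2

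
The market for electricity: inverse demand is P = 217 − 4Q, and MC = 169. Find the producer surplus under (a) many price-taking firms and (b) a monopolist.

Competitive firms price at marginal cost: P = 169, giving Q = 12.
PS = (169 − 169)·12 = 0.
The monopolist equates marginal revenue to marginal cost: 217 − 8Q = 169, so Q = 6. From demand, P = 193.
PS = (193 − 169)·6 = 144.

Competition: PS = 0; Monopoly: PS = 144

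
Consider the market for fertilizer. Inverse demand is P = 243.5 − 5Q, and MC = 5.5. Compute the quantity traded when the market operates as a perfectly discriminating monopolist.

Q = 47.6

Under first-degree price discrimination the firm charges each unit its demand price and produces up to where P = MC, i.e. Q = 47.6. Consumer surplus is zero; producer surplus equals total surplus.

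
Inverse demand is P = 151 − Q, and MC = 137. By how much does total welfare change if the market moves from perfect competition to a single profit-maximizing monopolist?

Competitive firms price at marginal cost: P = 137, giving Q = 14.
CS = ½·(151 − 137)·14 = 98; PS = (137 − 137)·14 = 0; TS = 98.
A monopolist chooses Q where MR = MC. MR = 151 − 2Q; setting this equal to 137 gives Q = 7 and P = 144.
CS = ½·(151 − 144)·7 = 24.5; PS = (144 − 137)·7 = 49; TS = 73.5.
Change in total welfare: 73.5 − 98 = −24.5.

TS falls by 24.5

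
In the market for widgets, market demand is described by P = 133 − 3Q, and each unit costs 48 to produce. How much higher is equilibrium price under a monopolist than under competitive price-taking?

P rises by 42.5

Competitive firms price at marginal cost: P = 48, giving Q = 85/3.
The monopolist equates marginal revenue to marginal cost: 133 − 6Q = 48, so Q = 85/6. From demand, P = 90.5.
Change in equilibrium price: 90.5 − 48 = 42.5.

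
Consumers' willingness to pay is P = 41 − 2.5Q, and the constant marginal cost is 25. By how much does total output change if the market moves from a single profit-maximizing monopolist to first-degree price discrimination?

Q rises by 3.2

The monopolist equates marginal revenue to marginal cost: 41 − 5Q = 25, so Q = 3.2. From demand, P = 33.
A perfectly discriminating monopolist sells every unit with P(Q) ≥ MC(Q), so output equals the competitive quantity Q = 6.4. Each buyer pays their reservation price, so CS = 0 and the firm captures all surplus.
Change in total output: 6.4 − 3.2 = 3.2.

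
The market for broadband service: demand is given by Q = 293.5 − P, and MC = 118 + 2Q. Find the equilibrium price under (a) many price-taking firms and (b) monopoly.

Inverting demand: P = 293.5 − Q.
Competitive equilibrium sets price equal to marginal cost: 293.5 − Q = 118 + 2Q, so Q = 58.5 and P = 235.
The monopolist equates marginal revenue to marginal cost: 293.5 − 2Q = 118 + 2Q, so Q = 43.875. From demand, P = 249.625.

Competition: P = 235; Monopoly: P = 249.625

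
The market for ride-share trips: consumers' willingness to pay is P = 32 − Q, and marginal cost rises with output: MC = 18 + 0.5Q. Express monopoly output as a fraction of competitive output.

Monopoly sets MR = MC: 32 − 2Q = 18 + 0.5Q ⇒ Q = 5.6, P = 32 − 5.6 = 26.4.
Under competition P = MC: 32 − Q = 18 + 0.5Q ⇒ Q = 28/3, P = 68/3.
Ratio Q_m/Q_c = 5.6/(28/3) = 0.6.

Q_m/Q_c = 0.6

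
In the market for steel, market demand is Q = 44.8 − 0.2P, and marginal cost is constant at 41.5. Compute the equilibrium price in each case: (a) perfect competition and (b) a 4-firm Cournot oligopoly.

Competition: P = 41.5; Cournot: P = 78

Inverting demand: P = 224 − 5Q.
Perfect competition: P = MC = 41.5, so 224 − 5Q = 41.5 and Q = 36.5.
With 4 symmetric Cournot firms, each firm's FOC gives 224 − 25q = 41.5, so q = 7.3, Q = 4·7.3 = 29.2, and P = 78.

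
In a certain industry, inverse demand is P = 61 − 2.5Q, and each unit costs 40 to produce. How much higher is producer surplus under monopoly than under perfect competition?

Producer surplus rises by 44.1

Under competition P = MC = 40, so Q = (61 − 40)/2.5 = 8.4.
PS = (40 − 40)·8.4 = 0.
Monopoly sets MR = MC: 61 − 5Q = 40 ⇒ Q = 4.2, P = 61 − 2.5·4.2 = 50.5.
PS = (50.5 − 40)·4.2 = 44.1.
Change in producer surplus: 44.1 − 0 = 44.1.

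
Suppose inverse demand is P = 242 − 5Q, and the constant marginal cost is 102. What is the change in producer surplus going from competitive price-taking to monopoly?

Producer surplus rises by 980

Competitive firms price at marginal cost: P = 102, giving Q = 28.
PS = (102 − 102)·28 = 0.
A monopolist chooses Q where MR = MC. MR = 242 − 10Q; setting this equal to 102 gives Q = 14 and P = 172.
PS = (172 − 102)·14 = 980.
Change in producer surplus: 980 − 0 = 980.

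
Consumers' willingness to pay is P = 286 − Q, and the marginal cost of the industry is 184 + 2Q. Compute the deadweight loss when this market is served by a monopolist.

Competitive equilibrium sets price equal to marginal cost: 286 − Q = 184 + 2Q, so Q = 34 and P = 252.
A monopolist chooses Q where MR = MC. MR = 286 − 2Q; setting this equal to 184 + 2Q gives Q = 25.5 and P = 260.5.
CS = ½·(286 − 252)·34 = 578; PS = (252·34 − 184·34 − ½·2·34²) = 1156; TS = 1734.
CS = ½·(286 − 260.5)·25.5 = 325.125; PS = (260.5·25.5 − 184·25.5 − ½·2·25.5²) = 1300.5; TS = 1625.625.
DWL = 1734 − 1625.625 = 108.375.

DWL = 108.375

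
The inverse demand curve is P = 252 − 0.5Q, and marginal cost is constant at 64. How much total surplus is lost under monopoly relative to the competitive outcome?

DWL = 8836

Competitive firms price at marginal cost: P = 64, giving Q = 376.
Monopoly sets MR = MC: 252 − Q = 64 ⇒ Q = 188, P = 252 − 0.5·188 = 158.
DWL is the triangle between Q = 188 and Q = 376: ½·(376 − 188)·(158 − 64) = 8836.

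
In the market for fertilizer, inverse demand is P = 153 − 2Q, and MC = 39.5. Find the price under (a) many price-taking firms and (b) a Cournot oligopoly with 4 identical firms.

Perfect competition: P = MC = 39.5, so 153 − 2Q = 39.5 and Q = 56.75.
With 4 symmetric Cournot firms, each firm's FOC gives 153 − 10q = 39.5, so q = 11.35, Q = 4·11.35 = 45.4, and P = 62.2.

Competition: P = 39.5; Cournot: P = 62.2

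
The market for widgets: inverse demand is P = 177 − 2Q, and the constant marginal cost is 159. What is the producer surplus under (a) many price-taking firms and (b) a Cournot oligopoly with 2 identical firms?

Perfect competition: P = MC = 159, so 177 − 2Q = 159 and Q = 9.
PS = (159 − 159)·9 = 0.
With 2 symmetric Cournot firms, each firm's FOC gives 177 − 6q = 159, so q = 3, Q = 2·3 = 6, and P = 165.
PS = (165 − 159)·6 = 36.

Competition: PS = 0; Cournot: PS = 36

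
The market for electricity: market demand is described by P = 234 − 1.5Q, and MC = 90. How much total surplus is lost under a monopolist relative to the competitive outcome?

DWL = 1728

Under competition P = MC = 90, so Q = (234 − 90)/1.5 = 96.
The monopolist equates marginal revenue to marginal cost: 234 − 3Q = 90, so Q = 48. From demand, P = 162.
DWL is the triangle between Q = 48 and Q = 96: ½·(96 − 48)·(162 − 90) = 1728.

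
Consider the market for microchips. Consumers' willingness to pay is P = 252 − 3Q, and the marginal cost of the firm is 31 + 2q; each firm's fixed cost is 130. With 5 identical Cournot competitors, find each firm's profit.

Cournot with 5 identical firms: the symmetric best-response condition is 252 − 18q = 31 + 2q. Each firm produces q = 11.05, total output Q = 55.25, price P = 86.25.
Each firm's profit = 86.25·11.05 − (31·11.05 + ½·2·11.05²) − 130 = 358.41.

π_i = 358.41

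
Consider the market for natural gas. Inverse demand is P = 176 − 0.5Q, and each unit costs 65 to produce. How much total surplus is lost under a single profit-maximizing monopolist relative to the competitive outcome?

DWL = 3080.25

Under competition P = MC = 65, so Q = (176 − 65)/0.5 = 222.
The monopolist equates marginal revenue to marginal cost: 176 − Q = 65, so Q = 111. From demand, P = 120.5.
DWL is the triangle between Q = 111 and Q = 222: ½·(222 − 111)·(120.5 − 65) = 3080.25.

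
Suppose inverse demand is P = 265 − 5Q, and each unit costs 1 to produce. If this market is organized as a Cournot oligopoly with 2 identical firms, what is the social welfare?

In a 2-firm Cournot equilibrium, symmetry and the first-order condition give q = (265 − 1)/(15) = 17.6. So Q = 35.2 and P = 89.
CS = ½·(265 − 89)·35.2 = 3097.6; PS = (89 − 1)·35.2 = 3097.6; TS = 6195.2.

TS = 6195.2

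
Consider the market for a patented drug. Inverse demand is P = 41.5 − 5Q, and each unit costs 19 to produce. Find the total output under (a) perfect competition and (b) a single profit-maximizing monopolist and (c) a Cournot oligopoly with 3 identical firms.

Competitive firms price at marginal cost: P = 19, giving Q = 4.5.
Monopoly sets MR = MC: 41.5 − 10Q = 19 ⇒ Q = 2.25, P = 41.5 − 5·2.25 = 30.25.
Cournot with 3 identical firms: the symmetric best-response condition is 41.5 − 20q = 19. Each firm produces q = 1.125, total output Q = 3.375, price P = 24.625.

Competition: Q = 4.5; Monopoly: Q = 2.25; Cournot: Q = 3.375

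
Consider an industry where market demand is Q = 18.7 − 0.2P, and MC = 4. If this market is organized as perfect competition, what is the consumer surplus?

CS = 801.025

Inverting demand: P = 93.5 − 5Q.
Perfect competition: P = MC = 4, so 93.5 − 5Q = 4 and Q = 17.9.
CS = ½·(93.5 − 4)·17.9 = 801.025.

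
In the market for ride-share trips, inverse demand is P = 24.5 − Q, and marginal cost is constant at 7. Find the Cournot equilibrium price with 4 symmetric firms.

In a 4-firm Cournot equilibrium, symmetry and the first-order condition give q = (24.5 − 7)/(5) = 3.5. So Q = 14 and P = 10.5.

P = 10.5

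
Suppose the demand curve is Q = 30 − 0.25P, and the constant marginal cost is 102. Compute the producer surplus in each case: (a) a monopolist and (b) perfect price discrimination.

Monopoly: PS = 20.25; Perfect PD: PS = 40.5

Inverting demand: P = 120 − 4Q.
Monopoly sets MR = MC: 120 − 8Q = 102 ⇒ Q = 2.25, P = 120 − 4·2.25 = 111.
PS = (111 − 102)·2.25 = 20.25.
A perfectly discriminating monopolist sells every unit with P(Q) ≥ MC(Q), so output equals the competitive quantity Q = 4.5. Each buyer pays their reservation price, so CS = 0 and the firm captures all surplus.
PS = ½·(120 − 102)·4.5 = 40.5.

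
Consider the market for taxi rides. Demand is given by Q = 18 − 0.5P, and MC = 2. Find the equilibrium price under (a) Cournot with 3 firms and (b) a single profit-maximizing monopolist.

Cournot: P = 10.5; Monopoly: P = 19

Inverting demand: P = 36 − 2Q.
In a 3-firm Cournot equilibrium, symmetry and the first-order condition give q = (36 − 2)/(8) = 4.25. So Q = 12.75 and P = 10.5.
A monopolist chooses Q where MR = MC. MR = 36 − 4Q; setting this equal to 2 gives Q = 8.5 and P = 19.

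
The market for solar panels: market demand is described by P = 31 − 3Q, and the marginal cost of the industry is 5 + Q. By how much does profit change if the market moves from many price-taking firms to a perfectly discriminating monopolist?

Competitive equilibrium sets price equal to marginal cost: 31 − 3Q = 5 + Q, so Q = 6.5 and P = 11.5.
Profit = 11.5·6.5 − (5·6.5 + ½·1·6.5²) = 21.125.
With perfect price discrimination, output is the efficient level Q = 6.5 (where demand meets MC), but every buyer pays their willingness to pay: CS = 0 and PS = total surplus.
PS equals the full surplus area, 84.5. Profit = 84.5 = 84.5.
Change in profit: 84.5 − 21.125 = 63.375.

Profit rises by 63.375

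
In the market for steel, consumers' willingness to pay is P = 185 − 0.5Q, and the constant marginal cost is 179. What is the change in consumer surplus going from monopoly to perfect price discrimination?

Consumer surplus falls by 9

The monopolist equates marginal revenue to marginal cost: 185 − Q = 179, so Q = 6. From demand, P = 182.
CS = ½·(185 − 182)·6 = 9.
With perfect price discrimination, output is the efficient level Q = 12 (where demand meets MC), but every buyer pays their willingness to pay: CS = 0 and PS = total surplus.
CS = 0.
Change in consumer surplus: 0 − 9 = −9.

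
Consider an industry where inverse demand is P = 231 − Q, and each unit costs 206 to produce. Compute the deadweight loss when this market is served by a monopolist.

DWL = 78.125

Competitive firms price at marginal cost: P = 206, giving Q = 25.
Monopoly sets MR = MC: 231 − 2Q = 206 ⇒ Q = 12.5, P = 231 − 12.5 = 218.5.
DWL is the triangle between Q = 12.5 and Q = 25: ½·(25 − 12.5)·(218.5 − 206) = 78.125.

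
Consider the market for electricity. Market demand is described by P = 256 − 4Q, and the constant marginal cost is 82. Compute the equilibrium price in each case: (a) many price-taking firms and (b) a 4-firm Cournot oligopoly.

Competition: P = 82; Cournot: P = 116.8

Under competition P = MC = 82, so Q = (256 − 82)/4 = 43.5.
Cournot with 4 identical firms: the symmetric best-response condition is 256 − 20q = 82. Each firm produces q = 8.7, total output Q = 34.8, price P = 116.8.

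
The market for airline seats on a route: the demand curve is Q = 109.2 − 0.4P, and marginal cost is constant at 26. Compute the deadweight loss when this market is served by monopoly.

DWL = 3050.45

Inverting demand: P = 273 − 2.5Q.
Perfect competition: P = MC = 26, so 273 − 2.5Q = 26 and Q = 98.8.
The monopolist equates marginal revenue to marginal cost: 273 − 5Q = 26, so Q = 49.4. From demand, P = 149.5.
DWL is the triangle between Q = 49.4 and Q = 98.8: ½·(98.8 − 49.4)·(149.5 − 26) = 3050.45.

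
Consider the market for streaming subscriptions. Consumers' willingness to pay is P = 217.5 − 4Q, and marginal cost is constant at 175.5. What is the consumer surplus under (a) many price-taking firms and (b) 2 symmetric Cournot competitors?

Competition: CS = 220.5; Cournot: CS = 98

Under competition P = MC = 175.5, so Q = (217.5 − 175.5)/4 = 10.5.
CS = ½·(217.5 − 175.5)·10.5 = 220.5.
In a 2-firm Cournot equilibrium, symmetry and the first-order condition give q = (217.5 − 175.5)/(12) = 3.5. So Q = 7 and P = 189.5.
CS = ½·(217.5 − 189.5)·7 = 98.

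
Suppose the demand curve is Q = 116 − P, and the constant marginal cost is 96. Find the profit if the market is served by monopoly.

Profit = 100

Inverting demand: P = 116 − Q.
Monopoly sets MR = MC: 116 − 2Q = 96 ⇒ Q = 10, P = 116 − 10 = 106.
Profit = (106 − 96)·10 = 100.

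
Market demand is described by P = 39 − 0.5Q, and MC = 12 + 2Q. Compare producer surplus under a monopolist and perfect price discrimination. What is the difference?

PS rises by 24.3

Monopoly sets MR = MC: 39 − Q = 12 + 2Q ⇒ Q = 9, P = 39 − 0.5·9 = 34.5.
PS = P·Q − VC(Q) = 34.5·9 − (12·9 + ½·2·9²) = 121.5.
A perfectly discriminating monopolist sells every unit with P(Q) ≥ MC(Q), so output equals the competitive quantity Q = 10.8. Each buyer pays their reservation price, so CS = 0 and the firm captures all surplus.
PS = ½·(39 − 12)·10.8 = 145.8.
Change in producer surplus: 145.8 − 121.5 = 24.3.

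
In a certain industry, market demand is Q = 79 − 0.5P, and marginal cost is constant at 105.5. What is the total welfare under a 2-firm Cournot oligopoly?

Inverting demand: P = 158 − 2Q.
Cournot with 2 identical firms: the symmetric best-response condition is 158 − 6q = 105.5. Each firm produces q = 8.75, total output Q = 17.5, price P = 123.
CS = ½·(158 − 123)·17.5 = 306.25; PS = (123 − 105.5)·17.5 = 306.25; TS = 612.5.

TS = 612.5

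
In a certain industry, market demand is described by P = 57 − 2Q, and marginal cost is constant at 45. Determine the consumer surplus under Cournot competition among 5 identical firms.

With 5 symmetric Cournot firms, each firm's FOC gives 57 − 12q = 45, so q = 1, Q = 5·1 = 5, and P = 47.
CS = ½·(57 − 47)·5 = 25.

CS = 25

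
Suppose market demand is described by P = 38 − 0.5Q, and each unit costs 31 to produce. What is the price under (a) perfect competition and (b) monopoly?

Competition: P = 31; Monopoly: P = 34.5

Under competition P = MC = 31, so Q = (38 − 31)/0.5 = 14.
The monopolist equates marginal revenue to marginal cost: 38 − Q = 31, so Q = 7. From demand, P = 34.5.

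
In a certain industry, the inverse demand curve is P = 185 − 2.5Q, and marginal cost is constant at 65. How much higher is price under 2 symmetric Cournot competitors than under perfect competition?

Price rises by 40

Competitive firms price at marginal cost: P = 65, giving Q = 48.
With 2 symmetric Cournot firms, each firm's FOC gives 185 − 7.5q = 65, so q = 16, Q = 2·16 = 32, and P = 105.
Change in price: 105 − 65 = 40.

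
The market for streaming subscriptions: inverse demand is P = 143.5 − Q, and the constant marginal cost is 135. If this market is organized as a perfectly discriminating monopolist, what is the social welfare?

TS = 36.125

Under first-degree price discrimination the firm charges each unit its demand price and produces up to where P = MC, i.e. Q = 8.5. Consumer surplus is zero; producer surplus equals total surplus.
TS = 36.125 (equal to competitive TS).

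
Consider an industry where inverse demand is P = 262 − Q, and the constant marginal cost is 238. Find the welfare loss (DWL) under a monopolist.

DWL = 72

Under competition P = MC = 238, so Q = (262 − 238)/1 = 24.
A monopolist chooses Q where MR = MC. MR = 262 − 2Q; setting this equal to 238 gives Q = 12 and P = 250.
DWL is the triangle between Q = 12 and Q = 24: ½·(24 − 12)·(250 − 238) = 72.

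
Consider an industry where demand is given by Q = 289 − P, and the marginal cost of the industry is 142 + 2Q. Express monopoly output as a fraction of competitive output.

Inverting demand: P = 289 − Q.
Monopoly sets MR = MC: 289 − 2Q = 142 + 2Q ⇒ Q = 36.75, P = 289 − 36.75 = 252.25.
Under competition P = MC: 289 − Q = 142 + 2Q ⇒ Q = 49, P = 240.
Ratio Q_m/Q_c = 36.75/49 = 0.75.

Q_m/Q_c = 0.75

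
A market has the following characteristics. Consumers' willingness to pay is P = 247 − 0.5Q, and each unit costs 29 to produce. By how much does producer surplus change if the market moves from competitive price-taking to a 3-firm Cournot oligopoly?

PS rises by 17821.5

Under competition P = MC = 29, so Q = (247 − 29)/0.5 = 436.
PS = (29 − 29)·436 = 0.
In a 3-firm Cournot equilibrium, symmetry and the first-order condition give q = (247 − 29)/(2) = 109. So Q = 327 and P = 83.5.
PS = (83.5 − 29)·327 = 17821.5.
Change in producer surplus: 17821.5 − 0 = 17821.5.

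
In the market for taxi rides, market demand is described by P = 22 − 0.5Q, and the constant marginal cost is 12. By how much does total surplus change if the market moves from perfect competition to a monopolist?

Total surplus falls by 25

Under competition P = MC = 12, so Q = (22 − 12)/0.5 = 20.
CS = ½·(22 − 12)·20 = 100; PS = (12 − 12)·20 = 0; TS = 100.
The monopolist equates marginal revenue to marginal cost: 22 − Q = 12, so Q = 10. From demand, P = 17.
CS = ½·(22 − 17)·10 = 25; PS = (17 − 12)·10 = 50; TS = 75.
Change in total surplus: 75 − 100 = −25.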